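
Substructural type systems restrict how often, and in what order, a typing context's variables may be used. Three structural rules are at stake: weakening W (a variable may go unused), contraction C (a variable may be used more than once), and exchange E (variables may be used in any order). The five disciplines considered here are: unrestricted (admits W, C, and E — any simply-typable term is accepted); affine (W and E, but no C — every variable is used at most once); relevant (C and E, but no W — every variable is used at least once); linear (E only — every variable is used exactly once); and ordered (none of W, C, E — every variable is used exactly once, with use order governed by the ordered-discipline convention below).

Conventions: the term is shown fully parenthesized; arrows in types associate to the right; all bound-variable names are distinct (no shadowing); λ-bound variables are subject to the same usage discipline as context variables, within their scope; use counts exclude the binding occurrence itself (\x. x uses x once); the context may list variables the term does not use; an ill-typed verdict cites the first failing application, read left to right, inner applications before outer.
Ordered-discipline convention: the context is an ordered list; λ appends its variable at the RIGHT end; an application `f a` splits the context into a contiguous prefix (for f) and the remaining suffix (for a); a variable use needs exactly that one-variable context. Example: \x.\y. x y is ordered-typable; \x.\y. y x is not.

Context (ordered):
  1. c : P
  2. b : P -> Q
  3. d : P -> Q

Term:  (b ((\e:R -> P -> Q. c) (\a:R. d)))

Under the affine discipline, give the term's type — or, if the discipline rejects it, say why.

term : Q
counts: c: 1, b: 1, d: 1, e (λ-bound): 0, a (λ-bound): 0
use order (left to right): b, c, d
typing: well-typed — term : Q
across the five disciplines: ordered ✗; linear ✗; affine ✓; relevant ✗; unrestricted ✓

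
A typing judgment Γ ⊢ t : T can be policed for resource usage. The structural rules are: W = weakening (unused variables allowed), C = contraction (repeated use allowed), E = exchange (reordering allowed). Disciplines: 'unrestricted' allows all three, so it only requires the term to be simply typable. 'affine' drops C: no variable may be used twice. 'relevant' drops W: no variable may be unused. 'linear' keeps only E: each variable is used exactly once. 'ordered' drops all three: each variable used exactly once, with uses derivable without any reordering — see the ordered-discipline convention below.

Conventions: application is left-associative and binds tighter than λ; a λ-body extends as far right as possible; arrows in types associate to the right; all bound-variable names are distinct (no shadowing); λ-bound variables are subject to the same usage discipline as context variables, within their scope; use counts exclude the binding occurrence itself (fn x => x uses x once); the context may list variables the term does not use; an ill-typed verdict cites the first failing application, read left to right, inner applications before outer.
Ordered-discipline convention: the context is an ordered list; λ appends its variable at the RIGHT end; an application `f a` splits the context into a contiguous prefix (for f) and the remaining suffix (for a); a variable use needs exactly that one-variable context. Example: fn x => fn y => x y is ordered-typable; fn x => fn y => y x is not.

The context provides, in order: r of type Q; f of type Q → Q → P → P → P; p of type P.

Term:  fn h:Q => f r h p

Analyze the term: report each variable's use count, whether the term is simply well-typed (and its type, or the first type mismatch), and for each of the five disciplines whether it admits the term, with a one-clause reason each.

usage: r=1, f=1, p=1, h (λ-bound)=1
uses in reading order: f, r, h, p
typing: the term checks, with type Q → P → P
ordered: ✗, no contiguous prefix/suffix split fits f, r, h, p
linear: ✓, exactly-once usage across r, f, p, h
affine: ✓, r, f, p, h: no repeats, contraction unneeded
relevant: ✓, none of r, f, p, h goes unused
unrestricted: ✓, well-typed at Q → P → P; no restrictions here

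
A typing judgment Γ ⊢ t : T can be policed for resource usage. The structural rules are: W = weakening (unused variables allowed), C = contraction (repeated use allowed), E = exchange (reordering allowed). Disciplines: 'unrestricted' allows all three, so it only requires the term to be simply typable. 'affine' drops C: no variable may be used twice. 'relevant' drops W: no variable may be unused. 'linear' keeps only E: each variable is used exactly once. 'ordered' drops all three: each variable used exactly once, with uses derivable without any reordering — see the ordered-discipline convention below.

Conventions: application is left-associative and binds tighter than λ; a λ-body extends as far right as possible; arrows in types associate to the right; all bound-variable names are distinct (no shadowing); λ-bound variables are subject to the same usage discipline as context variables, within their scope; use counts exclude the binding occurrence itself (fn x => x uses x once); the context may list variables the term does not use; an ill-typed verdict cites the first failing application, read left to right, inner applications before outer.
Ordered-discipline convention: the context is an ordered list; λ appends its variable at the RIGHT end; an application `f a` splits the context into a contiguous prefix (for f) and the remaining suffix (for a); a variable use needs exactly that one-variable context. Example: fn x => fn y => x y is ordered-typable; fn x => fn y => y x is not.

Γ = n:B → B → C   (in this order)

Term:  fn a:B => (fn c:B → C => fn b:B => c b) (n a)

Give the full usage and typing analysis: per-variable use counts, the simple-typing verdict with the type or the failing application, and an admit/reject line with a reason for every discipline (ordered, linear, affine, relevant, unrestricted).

counts: n=1; a (bound)=1; c (bound)=1; b (bound)=1
uses in reading order: c, b, n, a
typing: the term checks, with type B → B → C
ordered: ✓, one use each (n, a, c, b); ordered split holds
linear: ✓, exactly-once usage across n, a, c, b
affine: ✓, n, a, c, b: no repeats, contraction unneeded
relevant: ✓, every one of n, a, c, b appears
unrestricted: ✓, well-typed at B → B → C; no restrictions here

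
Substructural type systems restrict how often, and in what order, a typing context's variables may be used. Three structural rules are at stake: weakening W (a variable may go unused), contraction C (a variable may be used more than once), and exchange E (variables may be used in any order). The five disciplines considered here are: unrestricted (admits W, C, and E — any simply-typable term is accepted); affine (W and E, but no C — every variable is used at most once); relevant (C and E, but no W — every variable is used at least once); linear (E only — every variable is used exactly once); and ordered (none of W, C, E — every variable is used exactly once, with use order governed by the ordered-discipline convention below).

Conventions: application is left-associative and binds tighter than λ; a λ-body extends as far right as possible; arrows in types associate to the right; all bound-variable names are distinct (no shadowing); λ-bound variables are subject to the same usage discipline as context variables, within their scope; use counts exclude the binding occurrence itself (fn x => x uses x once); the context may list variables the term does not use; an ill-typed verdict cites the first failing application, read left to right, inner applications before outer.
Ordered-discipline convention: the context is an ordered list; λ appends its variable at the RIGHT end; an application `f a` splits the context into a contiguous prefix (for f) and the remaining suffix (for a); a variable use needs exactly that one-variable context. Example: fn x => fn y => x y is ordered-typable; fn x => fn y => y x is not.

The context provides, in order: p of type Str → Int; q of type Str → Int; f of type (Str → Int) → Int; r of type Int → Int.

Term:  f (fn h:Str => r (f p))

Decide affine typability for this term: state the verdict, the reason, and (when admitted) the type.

no — repeated use of f ×2
use counts: p=1, q=0, f=2, r=1, h [bound]=0
left-to-right use order: f, r, f, p
typing: the term checks, with type Int
per-discipline verdicts: ordered ✗ | linear ✗ | affine ✗ | relevant ✗ | unrestricted ✓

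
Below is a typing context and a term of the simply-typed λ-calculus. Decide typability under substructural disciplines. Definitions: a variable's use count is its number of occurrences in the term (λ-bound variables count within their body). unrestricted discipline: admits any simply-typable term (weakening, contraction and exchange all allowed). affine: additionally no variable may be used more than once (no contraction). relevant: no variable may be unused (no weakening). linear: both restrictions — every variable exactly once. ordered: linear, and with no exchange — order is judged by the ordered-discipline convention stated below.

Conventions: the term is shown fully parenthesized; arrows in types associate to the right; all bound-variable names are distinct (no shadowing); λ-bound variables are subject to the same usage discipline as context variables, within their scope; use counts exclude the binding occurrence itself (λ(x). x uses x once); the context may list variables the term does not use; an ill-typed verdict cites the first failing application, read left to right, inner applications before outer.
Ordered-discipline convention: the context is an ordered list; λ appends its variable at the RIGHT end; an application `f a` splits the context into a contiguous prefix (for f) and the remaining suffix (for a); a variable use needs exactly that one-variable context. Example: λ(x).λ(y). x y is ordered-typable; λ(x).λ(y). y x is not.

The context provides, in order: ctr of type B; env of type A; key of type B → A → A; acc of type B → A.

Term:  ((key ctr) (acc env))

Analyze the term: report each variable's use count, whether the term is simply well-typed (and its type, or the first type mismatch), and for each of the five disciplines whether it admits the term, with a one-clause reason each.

counts: ctr=1, env=1, key=1, acc=1
left-to-right use order: key, ctr, acc, env
typing: ill-typed: an argument A mismatches the expected B
ordered: ✗, a type mismatch blocks all five
linear: ✗, the type mismatch rejects it
affine: ✗, not simply typable
relevant: ✗, fails simple typing
unrestricted: ✗, a type mismatch blocks all five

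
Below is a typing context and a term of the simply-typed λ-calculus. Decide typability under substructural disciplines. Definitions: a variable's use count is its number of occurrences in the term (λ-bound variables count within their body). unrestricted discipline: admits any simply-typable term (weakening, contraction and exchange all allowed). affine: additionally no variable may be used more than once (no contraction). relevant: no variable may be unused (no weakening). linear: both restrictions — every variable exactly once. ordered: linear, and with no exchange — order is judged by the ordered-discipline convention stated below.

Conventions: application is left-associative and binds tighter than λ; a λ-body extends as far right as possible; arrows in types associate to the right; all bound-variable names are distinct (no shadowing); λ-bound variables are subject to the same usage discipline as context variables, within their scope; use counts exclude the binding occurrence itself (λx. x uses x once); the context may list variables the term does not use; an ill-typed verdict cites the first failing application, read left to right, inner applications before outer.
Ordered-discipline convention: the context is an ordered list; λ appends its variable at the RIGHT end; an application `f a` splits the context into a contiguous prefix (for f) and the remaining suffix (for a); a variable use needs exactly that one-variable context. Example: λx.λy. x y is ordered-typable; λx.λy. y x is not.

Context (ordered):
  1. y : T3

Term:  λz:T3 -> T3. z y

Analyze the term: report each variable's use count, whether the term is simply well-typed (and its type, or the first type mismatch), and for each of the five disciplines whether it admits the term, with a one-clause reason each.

usage: y=1; z (λ-bound)=1
use order (left to right): z, y
typing: well-typed at (T3 -> T3) -> T3
ordered: ✗ — needs exchange: uses follow z, y
linear: ✓ — exactly-once usage across y, z
affine: ✓ — at most one use each (y, z)
relevant: ✓ — y, z: all used, weakening unneeded
unrestricted: ✓ — type-checks ((T3 -> T3) -> T3) and nothing is barred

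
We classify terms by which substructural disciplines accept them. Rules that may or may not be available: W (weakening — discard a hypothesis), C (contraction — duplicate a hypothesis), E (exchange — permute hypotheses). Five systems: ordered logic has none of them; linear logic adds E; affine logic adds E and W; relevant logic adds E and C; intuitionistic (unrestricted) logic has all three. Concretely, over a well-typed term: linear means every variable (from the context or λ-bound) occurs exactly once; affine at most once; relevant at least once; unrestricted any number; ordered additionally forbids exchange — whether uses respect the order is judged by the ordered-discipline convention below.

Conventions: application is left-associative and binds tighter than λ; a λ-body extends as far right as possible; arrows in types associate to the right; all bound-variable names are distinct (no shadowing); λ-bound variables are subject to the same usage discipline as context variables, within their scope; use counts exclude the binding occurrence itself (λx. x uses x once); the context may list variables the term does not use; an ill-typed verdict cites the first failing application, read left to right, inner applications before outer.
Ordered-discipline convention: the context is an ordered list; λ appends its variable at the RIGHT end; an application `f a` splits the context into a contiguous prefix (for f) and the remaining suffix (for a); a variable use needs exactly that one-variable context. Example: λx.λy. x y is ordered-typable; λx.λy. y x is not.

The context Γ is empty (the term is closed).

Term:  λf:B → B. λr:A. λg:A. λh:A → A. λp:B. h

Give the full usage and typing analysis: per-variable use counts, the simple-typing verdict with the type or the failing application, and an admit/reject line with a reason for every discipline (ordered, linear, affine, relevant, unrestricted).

variable uses: f (λ-bound): 0; r (λ-bound): 0; g (λ-bound): 0; h (λ-bound): 1; p (λ-bound): 0
order of uses: h
typing: well-typed — term : (B → B) → A → A → (A → A) → B → A → A
ordered: ✗, needs weakening: f, r, g, p unused
linear: ✗, needs weakening: f, r, g, p unused
affine: ✓, f, r, g, h, p: no repeats, contraction unneeded
relevant: ✗, needs weakening: f, r, g, p unused
unrestricted: ✓, typability at (B → B) → A → A → (A → A) → B → A → A is all that's needed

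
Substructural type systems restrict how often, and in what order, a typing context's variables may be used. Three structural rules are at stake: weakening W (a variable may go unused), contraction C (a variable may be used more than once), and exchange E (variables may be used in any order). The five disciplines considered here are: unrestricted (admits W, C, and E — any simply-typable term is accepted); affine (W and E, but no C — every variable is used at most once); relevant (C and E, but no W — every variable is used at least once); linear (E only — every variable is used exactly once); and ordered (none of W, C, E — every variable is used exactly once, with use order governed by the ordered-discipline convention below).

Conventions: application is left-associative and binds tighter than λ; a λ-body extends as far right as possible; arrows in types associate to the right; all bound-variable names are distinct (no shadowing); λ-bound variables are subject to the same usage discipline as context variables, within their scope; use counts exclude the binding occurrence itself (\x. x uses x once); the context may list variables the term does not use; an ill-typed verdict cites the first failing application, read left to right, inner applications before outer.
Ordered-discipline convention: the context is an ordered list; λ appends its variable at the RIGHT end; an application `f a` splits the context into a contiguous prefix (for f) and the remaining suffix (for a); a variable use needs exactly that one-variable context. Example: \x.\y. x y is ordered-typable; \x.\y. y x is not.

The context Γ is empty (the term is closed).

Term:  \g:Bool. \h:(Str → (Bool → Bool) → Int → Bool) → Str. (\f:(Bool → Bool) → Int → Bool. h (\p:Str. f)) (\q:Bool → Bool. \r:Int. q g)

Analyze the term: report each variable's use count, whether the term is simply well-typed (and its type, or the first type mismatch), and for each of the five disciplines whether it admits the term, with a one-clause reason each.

variable uses: g [bound]: 1×; h [bound]: 1×; f [bound]: 1×; p [bound]: 0×; q [bound]: 1×; r [bound]: 0×
use order (left to right): h, f, q, g
typing: ✓ — Bool → ((Str → (Bool → Bool) → Int → Bool) → Str) → Str
ordered: ✗ — p, r left unused
linear: ✗ — p, r left unused
affine: ✓ — at most one use each (g, h, f, p, q, r)
relevant: ✗ — p, r left unused
unrestricted: ✓ — typability at Bool → ((Str → (Bool → Bool) → Int → Bool) → Str) → Str is all that's needed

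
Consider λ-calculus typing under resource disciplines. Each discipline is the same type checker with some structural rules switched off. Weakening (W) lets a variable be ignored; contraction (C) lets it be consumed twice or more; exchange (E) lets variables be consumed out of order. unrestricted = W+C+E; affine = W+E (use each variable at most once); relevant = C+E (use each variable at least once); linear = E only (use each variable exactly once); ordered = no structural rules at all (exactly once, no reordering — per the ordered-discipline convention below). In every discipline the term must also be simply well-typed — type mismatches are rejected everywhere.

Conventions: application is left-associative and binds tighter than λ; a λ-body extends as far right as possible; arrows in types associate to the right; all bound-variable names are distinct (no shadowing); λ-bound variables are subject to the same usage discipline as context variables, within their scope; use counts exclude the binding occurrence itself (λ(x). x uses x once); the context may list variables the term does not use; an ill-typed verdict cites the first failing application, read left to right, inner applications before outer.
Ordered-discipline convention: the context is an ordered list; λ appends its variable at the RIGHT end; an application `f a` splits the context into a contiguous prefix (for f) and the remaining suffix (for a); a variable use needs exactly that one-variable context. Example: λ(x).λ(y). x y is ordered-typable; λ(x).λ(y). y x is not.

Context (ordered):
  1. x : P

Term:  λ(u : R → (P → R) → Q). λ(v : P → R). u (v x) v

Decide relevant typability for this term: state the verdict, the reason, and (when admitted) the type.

yes — at least one use each (x, u, v); term : (R → (P → R) → Q) → (P → R) → Q
variable uses: x=1; u (bound)=1; v (bound)=2
order of uses: u, v, x, v
typing: well-typed — term : (R → (P → R) → Q) → (P → R) → Q
all disciplines: ordered ✗, linear ✗, affine ✗, relevant ✓, unrestricted ✓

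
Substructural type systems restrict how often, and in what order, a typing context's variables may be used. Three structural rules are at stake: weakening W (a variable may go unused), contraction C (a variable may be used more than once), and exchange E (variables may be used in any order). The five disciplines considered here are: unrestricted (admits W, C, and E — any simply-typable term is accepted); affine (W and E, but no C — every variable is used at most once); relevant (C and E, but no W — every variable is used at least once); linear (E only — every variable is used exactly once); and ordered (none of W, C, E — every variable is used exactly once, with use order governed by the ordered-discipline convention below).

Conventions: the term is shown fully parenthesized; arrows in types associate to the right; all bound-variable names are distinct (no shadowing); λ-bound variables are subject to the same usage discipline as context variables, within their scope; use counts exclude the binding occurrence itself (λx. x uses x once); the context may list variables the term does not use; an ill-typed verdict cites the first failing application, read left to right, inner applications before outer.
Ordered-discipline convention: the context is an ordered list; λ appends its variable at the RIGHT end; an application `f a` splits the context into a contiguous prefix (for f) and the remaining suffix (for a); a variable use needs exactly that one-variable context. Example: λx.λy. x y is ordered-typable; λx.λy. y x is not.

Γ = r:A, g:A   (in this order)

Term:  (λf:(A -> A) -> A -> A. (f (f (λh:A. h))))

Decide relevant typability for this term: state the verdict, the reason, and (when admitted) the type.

no — needs weakening: r, g unused
variable uses: r=0; g=0; f (bound)=2; h (bound)=1
left-to-right use order: f, f, h
typing: ✓ — ((A -> A) -> A -> A) -> A -> A
per-discipline verdicts: ordered ✗ | linear ✗ | affine ✗ | relevant ✗ | unrestricted ✓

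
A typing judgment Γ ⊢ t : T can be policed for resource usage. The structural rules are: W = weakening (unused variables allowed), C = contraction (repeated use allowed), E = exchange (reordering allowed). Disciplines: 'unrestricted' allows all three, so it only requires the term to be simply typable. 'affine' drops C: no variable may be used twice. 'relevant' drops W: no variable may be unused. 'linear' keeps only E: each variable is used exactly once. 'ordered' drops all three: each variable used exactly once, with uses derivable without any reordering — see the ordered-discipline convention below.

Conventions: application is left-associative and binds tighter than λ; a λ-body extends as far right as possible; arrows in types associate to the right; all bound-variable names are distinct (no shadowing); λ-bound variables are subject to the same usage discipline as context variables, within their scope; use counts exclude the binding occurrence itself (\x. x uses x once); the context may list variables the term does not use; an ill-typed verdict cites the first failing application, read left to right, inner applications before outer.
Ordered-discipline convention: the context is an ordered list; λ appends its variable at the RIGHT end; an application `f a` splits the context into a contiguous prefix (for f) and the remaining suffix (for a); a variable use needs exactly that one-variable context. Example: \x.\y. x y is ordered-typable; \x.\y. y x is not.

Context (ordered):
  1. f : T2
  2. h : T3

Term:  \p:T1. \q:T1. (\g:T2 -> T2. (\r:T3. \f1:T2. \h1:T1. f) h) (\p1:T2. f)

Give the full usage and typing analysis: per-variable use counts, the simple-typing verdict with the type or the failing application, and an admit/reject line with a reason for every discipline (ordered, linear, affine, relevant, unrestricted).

use counts: f: 2×; h: 1×; p (bound): 0×; q (bound): 0×; g (bound): 0×; r (bound): 0×; f1 (bound): 0×; h1 (bound): 0×; p1 (bound): 0×
use order (left to right): f, h, f
typing: ✓ — T1 -> T1 -> T2 -> T1 -> T2
ordered ✗ (uses contraction: f ×2; p, q, g, r, f1, h1, p1 left unused)
linear ✗ (uses contraction: f ×2; p, q, g, r, f1, h1, p1 left unused)
affine ✗ (uses contraction: f ×2)
relevant ✗ (p, q, g, r, f1, h1, p1 left unused)
unrestricted ✓ (simply typable at T1 -> T1 -> T2 -> T1 -> T2; W, C, E all held)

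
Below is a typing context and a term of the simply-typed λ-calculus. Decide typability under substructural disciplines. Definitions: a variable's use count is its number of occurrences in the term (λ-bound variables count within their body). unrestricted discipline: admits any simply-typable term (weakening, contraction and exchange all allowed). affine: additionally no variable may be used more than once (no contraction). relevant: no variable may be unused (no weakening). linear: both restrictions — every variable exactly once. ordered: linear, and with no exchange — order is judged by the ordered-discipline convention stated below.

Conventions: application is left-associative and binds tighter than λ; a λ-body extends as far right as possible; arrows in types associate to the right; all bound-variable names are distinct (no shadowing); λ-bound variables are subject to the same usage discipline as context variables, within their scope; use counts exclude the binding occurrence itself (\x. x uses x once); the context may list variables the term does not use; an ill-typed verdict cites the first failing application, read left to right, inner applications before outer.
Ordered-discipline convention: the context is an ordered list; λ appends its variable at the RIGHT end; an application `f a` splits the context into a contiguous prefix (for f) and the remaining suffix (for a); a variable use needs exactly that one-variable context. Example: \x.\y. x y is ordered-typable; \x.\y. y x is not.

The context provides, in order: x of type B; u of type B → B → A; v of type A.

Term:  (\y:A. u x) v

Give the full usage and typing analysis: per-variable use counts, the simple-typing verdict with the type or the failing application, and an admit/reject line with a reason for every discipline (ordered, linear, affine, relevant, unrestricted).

usage: x=1, u=1, v=1, y (bound)=0
left-to-right use order: u, x, v
typing: well-typed — term : B → A
ordered: ✗, y never used (weakening)
linear: ✗, y never used (weakening)
affine: ✓, none of x, u, v, y used more than once
relevant: ✗, y never used (weakening)
unrestricted: ✓, well-typed at B → A; no restrictions here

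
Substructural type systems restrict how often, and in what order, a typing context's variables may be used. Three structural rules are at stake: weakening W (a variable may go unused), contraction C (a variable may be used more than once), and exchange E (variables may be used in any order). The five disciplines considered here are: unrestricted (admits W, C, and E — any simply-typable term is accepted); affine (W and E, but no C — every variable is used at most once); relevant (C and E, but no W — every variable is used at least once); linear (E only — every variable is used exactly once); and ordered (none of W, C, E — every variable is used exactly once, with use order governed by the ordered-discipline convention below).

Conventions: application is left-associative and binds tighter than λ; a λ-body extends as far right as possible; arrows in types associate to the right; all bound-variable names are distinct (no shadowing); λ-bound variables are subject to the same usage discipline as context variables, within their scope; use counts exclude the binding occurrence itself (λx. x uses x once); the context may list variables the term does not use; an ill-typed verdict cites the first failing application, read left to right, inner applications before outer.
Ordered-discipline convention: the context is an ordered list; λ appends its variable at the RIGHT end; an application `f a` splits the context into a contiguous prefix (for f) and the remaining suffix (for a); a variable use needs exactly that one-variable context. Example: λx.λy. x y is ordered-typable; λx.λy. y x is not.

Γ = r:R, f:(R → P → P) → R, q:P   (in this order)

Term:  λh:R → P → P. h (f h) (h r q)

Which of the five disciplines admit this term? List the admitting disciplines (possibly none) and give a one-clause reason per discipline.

accepted by: relevant, unrestricted
usage: r ×1; f ×1; q ×1; h [bound] ×3
order of uses: h, f, h, h, r, q
typing: well-typed at (R → P → P) → P
ordered: ✗ — h ×3 used more than once (contraction)
linear: ✗ — h ×3 used more than once (contraction)
affine: ✗ — h ×3 used more than once (contraction)
relevant: ✓ — every one of r, f, q, h appears
unrestricted: ✓ — well-typed at (R → P → P) → P; no restrictions here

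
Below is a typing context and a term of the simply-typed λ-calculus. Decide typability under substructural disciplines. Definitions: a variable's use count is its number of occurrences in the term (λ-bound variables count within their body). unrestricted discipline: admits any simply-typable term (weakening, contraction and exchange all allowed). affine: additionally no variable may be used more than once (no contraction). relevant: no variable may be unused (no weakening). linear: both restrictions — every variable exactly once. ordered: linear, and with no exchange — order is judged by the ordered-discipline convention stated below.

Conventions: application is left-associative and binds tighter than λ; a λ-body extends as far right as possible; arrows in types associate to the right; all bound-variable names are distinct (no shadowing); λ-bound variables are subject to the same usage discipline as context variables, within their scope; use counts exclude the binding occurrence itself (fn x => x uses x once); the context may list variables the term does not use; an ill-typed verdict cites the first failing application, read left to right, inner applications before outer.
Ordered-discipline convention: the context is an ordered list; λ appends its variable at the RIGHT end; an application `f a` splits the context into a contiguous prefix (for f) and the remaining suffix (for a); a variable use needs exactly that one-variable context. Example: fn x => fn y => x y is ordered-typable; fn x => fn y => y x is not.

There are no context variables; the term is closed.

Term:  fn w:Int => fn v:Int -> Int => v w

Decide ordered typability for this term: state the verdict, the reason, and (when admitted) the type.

no — no contiguous prefix/suffix split fits v, w
use counts: w (λ-bound): 1, v (λ-bound): 1
uses in reading order: v, w
typing: well-typed — term : Int -> (Int -> Int) -> Int
per-discipline verdicts: ordered ✗, linear ✓, affine ✓, relevant ✓, unrestricted ✓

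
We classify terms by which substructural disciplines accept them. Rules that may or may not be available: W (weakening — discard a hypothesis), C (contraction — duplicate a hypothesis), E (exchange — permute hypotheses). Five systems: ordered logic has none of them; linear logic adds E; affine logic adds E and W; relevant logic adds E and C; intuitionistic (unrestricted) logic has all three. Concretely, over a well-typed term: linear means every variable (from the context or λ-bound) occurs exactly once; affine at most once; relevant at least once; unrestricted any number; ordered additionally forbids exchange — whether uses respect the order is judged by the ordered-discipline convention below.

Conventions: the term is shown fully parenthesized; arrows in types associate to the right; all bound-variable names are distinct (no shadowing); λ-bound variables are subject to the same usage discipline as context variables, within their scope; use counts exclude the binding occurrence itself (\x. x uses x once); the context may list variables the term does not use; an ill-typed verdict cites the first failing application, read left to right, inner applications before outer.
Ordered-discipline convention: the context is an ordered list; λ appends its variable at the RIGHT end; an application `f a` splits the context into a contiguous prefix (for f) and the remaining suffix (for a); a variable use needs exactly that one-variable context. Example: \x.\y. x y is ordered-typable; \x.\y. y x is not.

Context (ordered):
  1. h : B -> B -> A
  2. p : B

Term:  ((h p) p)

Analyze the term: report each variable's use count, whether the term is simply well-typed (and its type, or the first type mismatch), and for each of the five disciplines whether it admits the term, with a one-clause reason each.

counts: h: 1×; p: 2×
uses in reading order: h, p, p
typing: well-typed at A
ordered: ✗, uses contraction: p ×2
linear: ✗, uses contraction: p ×2
affine: ✗, uses contraction: p ×2
relevant: ✓, h, p: all used, weakening unneeded
unrestricted: ✓, well-typed at A; no restrictions here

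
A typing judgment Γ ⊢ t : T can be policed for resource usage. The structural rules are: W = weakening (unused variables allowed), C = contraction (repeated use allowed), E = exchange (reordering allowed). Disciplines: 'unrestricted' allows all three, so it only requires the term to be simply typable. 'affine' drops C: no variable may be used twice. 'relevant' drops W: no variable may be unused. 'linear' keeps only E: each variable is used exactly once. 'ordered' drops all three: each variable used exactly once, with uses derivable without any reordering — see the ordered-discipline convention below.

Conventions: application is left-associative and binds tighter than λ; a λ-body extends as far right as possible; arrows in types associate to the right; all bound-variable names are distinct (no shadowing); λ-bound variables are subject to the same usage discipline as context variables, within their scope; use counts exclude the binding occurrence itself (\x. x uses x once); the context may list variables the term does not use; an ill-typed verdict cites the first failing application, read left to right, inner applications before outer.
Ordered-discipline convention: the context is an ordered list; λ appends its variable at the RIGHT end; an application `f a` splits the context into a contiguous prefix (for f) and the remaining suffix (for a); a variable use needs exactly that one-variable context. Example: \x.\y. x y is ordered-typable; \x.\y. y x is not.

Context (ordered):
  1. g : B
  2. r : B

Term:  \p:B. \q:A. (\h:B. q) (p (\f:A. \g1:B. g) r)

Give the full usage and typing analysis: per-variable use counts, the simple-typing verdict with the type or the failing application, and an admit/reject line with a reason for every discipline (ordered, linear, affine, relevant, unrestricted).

use counts: g=1, r=1, p [bound]=1, q [bound]=1, h [bound]=0, f [bound]=0, g1 [bound]=0
left-to-right use order: q, p, g, r
typing: ill-typed: non-arrow in function slot: B
ordered: ✗ — not simply typable
linear: ✗ — fails simple typing
affine: ✗ — a type mismatch blocks all five
relevant: ✗ — the type mismatch rejects it
unrestricted: ✗ — not simply typable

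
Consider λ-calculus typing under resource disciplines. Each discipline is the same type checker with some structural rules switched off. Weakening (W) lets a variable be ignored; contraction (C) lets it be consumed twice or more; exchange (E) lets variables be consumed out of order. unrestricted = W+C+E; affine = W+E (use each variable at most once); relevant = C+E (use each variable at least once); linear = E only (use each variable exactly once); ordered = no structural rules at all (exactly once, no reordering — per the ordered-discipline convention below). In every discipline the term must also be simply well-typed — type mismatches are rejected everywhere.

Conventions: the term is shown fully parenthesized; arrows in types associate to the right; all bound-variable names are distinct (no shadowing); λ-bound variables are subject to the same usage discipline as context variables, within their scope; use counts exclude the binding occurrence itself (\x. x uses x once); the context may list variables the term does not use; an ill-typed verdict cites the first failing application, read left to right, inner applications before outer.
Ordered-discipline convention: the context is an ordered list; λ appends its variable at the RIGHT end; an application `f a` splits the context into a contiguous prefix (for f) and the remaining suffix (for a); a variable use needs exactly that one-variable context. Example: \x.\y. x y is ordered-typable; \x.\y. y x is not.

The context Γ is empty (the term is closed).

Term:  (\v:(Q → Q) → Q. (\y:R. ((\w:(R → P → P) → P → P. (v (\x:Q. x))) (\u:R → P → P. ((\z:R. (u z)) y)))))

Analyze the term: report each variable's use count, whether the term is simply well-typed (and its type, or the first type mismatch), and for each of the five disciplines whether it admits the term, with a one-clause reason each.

counts: v (λ-bound) ×1, y (λ-bound) ×1, w (λ-bound) ×0, x (λ-bound) ×1, u (λ-bound) ×1, z (λ-bound) ×1
left-to-right use order: v, x, u, z, y
typing: the term checks, with type ((Q → Q) → Q) → R → Q
ordered: ✗, w never used (weakening)
linear: ✗, w never used (weakening)
affine: ✓, no duplicate uses among v, y, w, x, u, z
relevant: ✗, w never used (weakening)
unrestricted: ✓, well-typed at ((Q → Q) → Q) → R → Q; no restrictions here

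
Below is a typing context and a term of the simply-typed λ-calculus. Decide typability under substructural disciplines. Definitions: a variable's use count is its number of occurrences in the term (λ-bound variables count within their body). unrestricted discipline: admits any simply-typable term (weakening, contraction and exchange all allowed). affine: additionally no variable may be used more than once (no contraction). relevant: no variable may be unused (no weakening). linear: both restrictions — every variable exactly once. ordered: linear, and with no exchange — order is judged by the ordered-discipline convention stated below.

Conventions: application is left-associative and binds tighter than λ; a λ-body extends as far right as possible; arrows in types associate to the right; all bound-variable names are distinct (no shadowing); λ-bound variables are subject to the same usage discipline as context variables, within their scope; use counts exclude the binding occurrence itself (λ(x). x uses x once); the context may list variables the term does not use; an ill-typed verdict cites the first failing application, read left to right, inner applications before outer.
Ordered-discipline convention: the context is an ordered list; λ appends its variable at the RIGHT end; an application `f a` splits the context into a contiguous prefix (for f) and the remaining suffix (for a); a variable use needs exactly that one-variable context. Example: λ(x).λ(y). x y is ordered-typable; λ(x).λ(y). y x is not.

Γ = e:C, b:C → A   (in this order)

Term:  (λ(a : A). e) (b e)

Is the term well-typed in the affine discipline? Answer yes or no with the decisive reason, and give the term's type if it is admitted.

no — needs contraction — e ×2
counts: e ×2, b ×1, a (λ-bound) ×0
use order (left to right): e, b, e
typing: ✓ — C
summary: ordered ✗, linear ✗, affine ✗, relevant ✗, unrestricted ✓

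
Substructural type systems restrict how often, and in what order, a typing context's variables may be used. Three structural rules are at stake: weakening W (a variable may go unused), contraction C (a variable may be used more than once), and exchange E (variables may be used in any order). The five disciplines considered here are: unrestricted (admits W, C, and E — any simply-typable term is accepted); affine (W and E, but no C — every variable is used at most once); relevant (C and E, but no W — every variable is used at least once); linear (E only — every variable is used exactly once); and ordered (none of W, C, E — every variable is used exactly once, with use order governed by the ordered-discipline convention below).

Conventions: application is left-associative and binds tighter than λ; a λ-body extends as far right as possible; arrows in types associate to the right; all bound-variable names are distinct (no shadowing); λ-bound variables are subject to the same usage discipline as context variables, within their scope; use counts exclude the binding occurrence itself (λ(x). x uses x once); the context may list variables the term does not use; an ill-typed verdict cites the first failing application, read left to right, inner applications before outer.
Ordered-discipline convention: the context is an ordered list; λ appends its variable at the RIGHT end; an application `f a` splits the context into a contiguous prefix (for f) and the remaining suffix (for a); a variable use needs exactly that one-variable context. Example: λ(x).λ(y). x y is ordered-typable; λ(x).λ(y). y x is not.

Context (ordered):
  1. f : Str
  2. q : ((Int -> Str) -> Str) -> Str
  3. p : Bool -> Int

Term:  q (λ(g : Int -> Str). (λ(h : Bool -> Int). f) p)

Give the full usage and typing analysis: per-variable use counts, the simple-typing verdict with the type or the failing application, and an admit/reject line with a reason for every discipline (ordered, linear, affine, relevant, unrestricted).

usage: f=1, q=1, p=1, g (λ-bound)=0, h (λ-bound)=0
use order (left to right): q, f, p
typing: well-typed — term : Str
ordered: ✗, needs weakening: g, h unused
linear: ✗, needs weakening: g, h unused
affine: ✓, at most one use each (f, q, p, g, h)
relevant: ✗, needs weakening: g, h unused
unrestricted: ✓, type-checks (Str) and nothing is barred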